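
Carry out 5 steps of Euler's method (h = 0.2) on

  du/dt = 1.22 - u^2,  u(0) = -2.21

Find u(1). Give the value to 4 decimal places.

-109.2822

Euler: u_{n+1} = u_n + h·f(t_n, u_n).
t=0.000000, u=-2.210000: f=-3.664100 → u ← -2.210000 + 0.2·(-3.664100) = -2.942820
t=0.200000, u=-2.942820: f=-7.440190 → u ← -2.942820 + 0.2·(-7.440190) = -4.430858
t=0.400000, u=-4.430858: f=-18.412502 → u ← -4.430858 + 0.2·(-18.412502) = -8.113358
t=0.600000, u=-8.113358: f=-64.606582 → u ← -8.113358 + 0.2·(-64.606582) = -21.034675
t=0.800000, u=-21.034675: f=-441.237543 → u ← -21.034675 + 0.2·(-441.237543) = -109.282183
u(1) ≈ -109.2822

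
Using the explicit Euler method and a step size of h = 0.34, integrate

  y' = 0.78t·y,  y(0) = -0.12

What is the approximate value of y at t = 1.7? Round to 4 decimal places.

-0.2669

Euler: y_{n+1} = y_n + h·f(t_n, y_n).
t=0.000000, y=-0.120000: f=0.000000 → y ← -0.120000 + 0.34·0.000000 = -0.120000
t=0.340000, y=-0.120000: f=-0.031824 → y ← -0.120000 + 0.34·(-0.031824) = -0.130820
t=0.680000, y=-0.130820: f=-0.069387 → y ← -0.130820 + 0.34·(-0.069387) = -0.154412
t=1.020000, y=-0.154412: f=-0.122850 → y ← -0.154412 + 0.34·(-0.122850) = -0.196181
t=1.360000, y=-0.196181: f=-0.208109 → y ← -0.196181 + 0.34·(-0.208109) = -0.266938
y(1.7) ≈ -0.2669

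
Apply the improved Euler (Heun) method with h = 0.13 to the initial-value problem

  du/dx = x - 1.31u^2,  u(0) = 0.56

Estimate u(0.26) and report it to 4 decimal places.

0.5017

Heun: k1 = f(x_n, u_n); k2 = f(x_n + h, u_n + h·k1); u_{n+1} = u_n + (h/2)·(k1 + k2).
x=0.000000, u=0.560000:
  k1 = f(0.000000, 0.560000) = -0.410816
  k2 = f(0.130000, 0.506594) = -0.206195
  u ← 0.560000 + (0.13/2)·(-0.410816 + (-0.206195)) = 0.519894
x=0.130000, u=0.519894:
  k1 = f(0.130000, 0.519894) = -0.224080
  k2 = f(0.260000, 0.490764) = -0.055512
  u ← 0.519894 + (0.13/2)·(-0.224080 + (-0.055512)) = 0.501721
u(0.26) ≈ 0.5017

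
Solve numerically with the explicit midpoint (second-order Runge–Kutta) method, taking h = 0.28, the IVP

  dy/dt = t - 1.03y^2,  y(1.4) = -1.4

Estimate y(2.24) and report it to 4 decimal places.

-2.8572

Midpoint: k1 = f(t_n, y_n); k2 = f(t_n + h/2, y_n + (h/2)·k1); y_{n+1} = y_n + h·k2.
t=1.400000, y=-1.400000:
  k1 = f(1.400000, -1.400000) = -0.618800
  k2 = f(1.540000, -1.486632) = -0.736377
  y ← -1.400000 + 0.28·(-0.736377) = -1.606186
t=1.680000, y=-1.606186:
  k1 = f(1.680000, -1.606186) = -0.977227
  k2 = f(1.820000, -1.742997) = -1.309181
  y ← -1.606186 + 0.28·(-1.309181) = -1.972756
t=1.960000, y=-1.972756:
  k1 = f(1.960000, -1.972756) = -2.048520
  k2 = f(2.100000, -2.259549) = -3.158728
  y ← -1.972756 + 0.28·(-3.158728) = -2.857200
y(2.24) ≈ -2.8572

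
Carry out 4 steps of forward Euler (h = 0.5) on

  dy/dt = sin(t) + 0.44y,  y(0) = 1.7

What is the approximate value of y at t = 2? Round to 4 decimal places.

Euler: y_{n+1} = y_n + h·f(t_n, y_n).
t=0.000000, y=1.700000: f=0.748000 → y ← 1.700000 + 0.5·0.748000 = 2.074000
t=0.500000, y=2.074000: f=1.391986 → y ← 2.074000 + 0.5·1.391986 = 2.769993
t=1.000000, y=2.769993: f=2.060268 → y ← 2.769993 + 0.5·2.060268 = 3.800127
t=1.500000, y=3.800127: f=2.669551 → y ← 3.800127 + 0.5·2.669551 = 5.134902
y(2) ≈ 5.1349

5.1349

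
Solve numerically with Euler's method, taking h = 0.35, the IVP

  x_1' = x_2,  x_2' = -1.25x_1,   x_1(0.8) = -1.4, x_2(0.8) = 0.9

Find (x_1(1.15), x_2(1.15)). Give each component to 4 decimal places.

-1.0850, 1.5125

Euler on (x_1,x_2): x_1_{n+1} = x_1_n + h·x_1', x_2_{n+1} = x_2_n + h·x_2'.
0.800000: (-1.400000, 0.900000); f=(0.900000, 1.750000) → (-1.085000, 1.512500)
(x_1(1.15), x_2(1.15)) ≈ (-1.0850, 1.5125)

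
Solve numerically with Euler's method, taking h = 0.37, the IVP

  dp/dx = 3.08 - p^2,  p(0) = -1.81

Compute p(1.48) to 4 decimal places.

Euler: p_{n+1} = p_n + h·f(x_n, p_n).
x=0.000000, p=-1.810000: f=-0.196100 → p ← -1.810000 + 0.37·(-0.196100) = -1.882557
x=0.370000, p=-1.882557: f=-0.464021 → p ← -1.882557 + 0.37·(-0.464021) = -2.054245
x=0.740000, p=-2.054245: f=-1.139921 → p ← -2.054245 + 0.37·(-1.139921) = -2.476016
x=1.110000, p=-2.476016: f=-3.050653 → p ← -2.476016 + 0.37·(-3.050653) = -3.604757
p(1.48) ≈ -3.6048

-3.6048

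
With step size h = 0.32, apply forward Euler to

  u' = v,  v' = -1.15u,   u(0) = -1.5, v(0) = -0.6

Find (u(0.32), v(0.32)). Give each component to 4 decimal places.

-1.6920, -0.0480

Euler on (u,v): u_{n+1} = u_n + h·u', v_{n+1} = v_n + h·v'.
0.000000: (-1.500000, -0.600000); f=(-0.600000, 1.725000) → (-1.692000, -0.048000)
(u(0.32), v(0.32)) ≈ (-1.6920, -0.0480)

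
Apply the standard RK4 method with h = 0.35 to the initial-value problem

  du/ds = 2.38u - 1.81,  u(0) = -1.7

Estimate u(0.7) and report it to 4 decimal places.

RK4: k1 = f(s_n, u_n); k2 = f(s_n + h/2, u_n + (h/2)·k1); k3 = f(s_n + h/2, u_n + (h/2)·k2); k4 = f(s_n + h, u_n + h·k3); u_{n+1} = u_n + (h/6)·(k1 + 2k2 + 2k3 + k4).
s=0.000000, u=-1.700000:
  k1 = f(0.000000, -1.700000) = -5.856000
  k2 = f(0.175000, -2.724800) = -8.295024
  k3 = f(0.175000, -3.151629) = -9.310877
  k4 = f(0.350000, -4.958807) = -13.611961
  u ← -1.700000 + (0.35/6)·(k1 + 2k2 + 2k3 + k4) = -4.889653
s=0.350000, u=-4.889653:
  k1 = f(0.350000, -4.889653) = -13.447374
  k2 = f(0.525000, -7.242943) = -19.048205
  k3 = f(0.525000, -8.223089) = -21.380951
  k4 = f(0.700000, -12.372986) = -31.257706
  u ← -4.889653 + (0.35/6)·(k1 + 2k2 + 2k3 + k4) = -12.214184
u(0.7) ≈ -12.2142

-12.2142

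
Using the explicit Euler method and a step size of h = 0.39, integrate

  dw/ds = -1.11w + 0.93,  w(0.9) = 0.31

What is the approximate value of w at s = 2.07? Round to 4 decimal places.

Euler: w_{n+1} = w_n + h·f(s_n, w_n).
s=0.900000, w=0.310000: f=0.585900 → w ← 0.310000 + 0.39·0.585900 = 0.538501
s=1.290000, w=0.538501: f=0.332264 → w ← 0.538501 + 0.39·0.332264 = 0.668084
s=1.680000, w=0.668084: f=0.188427 → w ← 0.668084 + 0.39·0.188427 = 0.741570
w(2.07) ≈ 0.7416

0.7416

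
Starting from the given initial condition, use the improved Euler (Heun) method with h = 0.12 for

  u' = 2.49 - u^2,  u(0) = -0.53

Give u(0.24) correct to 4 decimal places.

0.0426

Heun: k1 = f(x_n, u_n); k2 = f(x_n + h, u_n + h·k1); u_{n+1} = u_n + (h/2)·(k1 + k2).
x=0.000000, u=-0.530000:
  k1 = f(0.000000, -0.530000) = 2.209100
  k2 = f(0.120000, -0.264908) = 2.419824
  u ← -0.530000 + (0.12/2)·(2.209100 + 2.419824) = -0.252265
x=0.120000, u=-0.252265:
  k1 = f(0.120000, -0.252265) = 2.426363
  k2 = f(0.240000, 0.038899) = 2.488487
  u ← -0.252265 + (0.12/2)·(2.426363 + 2.488487) = 0.042626
u(0.24) ≈ 0.0426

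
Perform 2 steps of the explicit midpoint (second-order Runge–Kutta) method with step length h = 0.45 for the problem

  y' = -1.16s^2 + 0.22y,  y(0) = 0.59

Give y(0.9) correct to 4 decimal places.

Midpoint: k1 = f(s_n, y_n); k2 = f(s_n + h/2, y_n + (h/2)·k1); y_{n+1} = y_n + h·k2.
s=0.000000, y=0.590000:
  k1 = f(0.000000, 0.590000) = 0.129800
  k2 = f(0.225000, 0.619205) = 0.077500
  y ← 0.590000 + 0.45·0.077500 = 0.624875
s=0.450000, y=0.624875:
  k1 = f(0.450000, 0.624875) = -0.097427
  k2 = f(0.675000, 0.602954) = -0.395875
  y ← 0.624875 + 0.45·(-0.395875) = 0.446731
y(0.9) ≈ 0.4467

0.4467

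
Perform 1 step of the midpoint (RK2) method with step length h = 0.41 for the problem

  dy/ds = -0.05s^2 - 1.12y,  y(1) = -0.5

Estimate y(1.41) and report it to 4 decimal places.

-0.3482

Midpoint: k1 = f(s_n, y_n); k2 = f(s_n + h/2, y_n + (h/2)·k1); y_{n+1} = y_n + h·k2.
s=1.000000, y=-0.500000:
  k1 = f(1.000000, -0.500000) = 0.510000
  k2 = f(1.205000, -0.395450) = 0.370303
  y ← -0.500000 + 0.41·0.370303 = -0.348176
y(1.41) ≈ -0.3482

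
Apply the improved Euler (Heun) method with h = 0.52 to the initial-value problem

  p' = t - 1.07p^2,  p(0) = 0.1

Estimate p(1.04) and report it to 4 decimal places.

0.5591

Heun: k1 = f(t_n, p_n); k2 = f(t_n + h, p_n + h·k1); p_{n+1} = p_n + (h/2)·(k1 + k2).
t=0.000000, p=0.100000:
  k1 = f(0.000000, 0.100000) = -0.010700
  k2 = f(0.520000, 0.094436) = 0.510458
  p ← 0.100000 + (0.52/2)·(-0.010700 + 0.510458) = 0.229937
t=0.520000, p=0.229937:
  k1 = f(0.520000, 0.229937) = 0.463428
  k2 = f(1.040000, 0.470920) = 0.802711
  p ← 0.229937 + (0.52/2)·(0.463428 + 0.802711) = 0.559133
p(1.04) ≈ 0.5591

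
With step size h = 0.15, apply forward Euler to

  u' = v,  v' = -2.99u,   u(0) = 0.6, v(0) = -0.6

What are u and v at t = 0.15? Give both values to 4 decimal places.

0.5100, -0.8691

Euler on (u,v): u_{n+1} = u_n + h·u', v_{n+1} = v_n + h·v'.
0.000000: (0.600000, -0.600000); f=(-0.600000, -1.794000) → (0.510000, -0.869100)
(u(0.15), v(0.15)) ≈ (0.5100, -0.8691)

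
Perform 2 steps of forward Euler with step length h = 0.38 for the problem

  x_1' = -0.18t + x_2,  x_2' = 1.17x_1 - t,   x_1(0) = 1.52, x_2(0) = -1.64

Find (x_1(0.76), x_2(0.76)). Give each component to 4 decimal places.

Euler on (x_1,x_2): x_1_{n+1} = x_1_n + h·x_1', x_2_{n+1} = x_2_n + h·x_2'.
0.000000: (1.520000, -1.640000); f=(-1.640000, 1.778400) → (0.896800, -0.964208)
0.380000: (0.896800, -0.964208); f=(-1.032608, 0.669256) → (0.504409, -0.709891)
(x_1(0.76), x_2(0.76)) ≈ (0.5044, -0.7099)

0.5044, -0.7099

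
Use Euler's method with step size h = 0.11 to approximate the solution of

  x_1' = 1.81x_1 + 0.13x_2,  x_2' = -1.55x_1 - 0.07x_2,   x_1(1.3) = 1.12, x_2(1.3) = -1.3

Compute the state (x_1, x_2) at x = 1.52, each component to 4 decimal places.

Euler on (x_1,x_2): x_1_{n+1} = x_1_n + h·x_1', x_2_{n+1} = x_2_n + h·x_2'.
1.300000: (1.120000, -1.300000); f=(1.858200, -1.645000) → (1.324402, -1.480950)
1.410000: (1.324402, -1.480950); f=(2.204644, -1.949157) → (1.566913, -1.695357)
(x_1(1.52), x_2(1.52)) ≈ (1.5669, -1.6954)

1.5669, -1.6954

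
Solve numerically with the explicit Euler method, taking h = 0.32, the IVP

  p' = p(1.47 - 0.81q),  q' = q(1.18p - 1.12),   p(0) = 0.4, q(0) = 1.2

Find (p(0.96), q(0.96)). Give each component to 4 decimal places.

Euler on (p,q): p_{n+1} = p_n + h·p', q_{n+1} = q_n + h·q'.
0.000000: (0.400000, 1.200000); f=(0.199200, -0.777600) → (0.463744, 0.951168)
0.320000: (0.463744, 0.951168); f=(0.324414, -0.544812) → (0.567556, 0.776828)
0.640000: (0.567556, 0.776828); f=(0.477184, -0.349793) → (0.720255, 0.664894)
(p(0.96), q(0.96)) ≈ (0.7203, 0.6649)

0.7203, 0.6649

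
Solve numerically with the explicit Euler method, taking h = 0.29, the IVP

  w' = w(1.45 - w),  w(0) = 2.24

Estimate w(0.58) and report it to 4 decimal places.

1.5882

Euler: w_{n+1} = w_n + h·f(x_n, w_n).
x=0.000000, w=2.240000: f=-1.769600 → w ← 2.240000 + 0.29·(-1.769600) = 1.726816
x=0.290000, w=1.726816: f=-0.478010 → w ← 1.726816 + 0.29·(-0.478010) = 1.588193
w(0.58) ≈ 1.5882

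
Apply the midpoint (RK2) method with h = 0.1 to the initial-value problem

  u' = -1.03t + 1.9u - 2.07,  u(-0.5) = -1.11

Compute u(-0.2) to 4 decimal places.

-2.6365

Midpoint: k1 = f(t_n, u_n); k2 = f(t_n + h/2, u_n + (h/2)·k1); u_{n+1} = u_n + h·k2.
t=-0.500000, u=-1.110000:
  k1 = f(-0.500000, -1.110000) = -3.664000
  k2 = f(-0.450000, -1.293200) = -4.063580
  u ← -1.110000 + 0.1·(-4.063580) = -1.516358
t=-0.400000, u=-1.516358:
  k1 = f(-0.400000, -1.516358) = -4.539080
  k2 = f(-0.350000, -1.743312) = -5.021793
  u ← -1.516358 + 0.1·(-5.021793) = -2.018537
t=-0.300000, u=-2.018537:
  k1 = f(-0.300000, -2.018537) = -5.596221
  k2 = f(-0.250000, -2.298348) = -6.179362
  u ← -2.018537 + 0.1·(-6.179362) = -2.636473
u(-0.2) ≈ -2.6365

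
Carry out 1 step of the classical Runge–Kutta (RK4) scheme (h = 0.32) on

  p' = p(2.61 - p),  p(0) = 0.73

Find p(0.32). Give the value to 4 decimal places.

RK4: k1 = f(t_n, p_n); k2 = f(t_n + h/2, p_n + (h/2)·k1); k3 = f(t_n + h/2, p_n + (h/2)·k2); k4 = f(t_n + h, p_n + h·k3); p_{n+1} = p_n + (h/6)·(k1 + 2k2 + 2k3 + k4).
t=0.000000, p=0.730000:
  k1 = f(0.000000, 0.730000) = 1.372400
  k2 = f(0.160000, 0.949584) = 1.576704
  k3 = f(0.160000, 0.982273) = 1.598872
  k4 = f(0.320000, 1.241639) = 1.699010
  p ← 0.730000 + (0.32/6)·(k1 + 2k2 + 2k3 + k4) = 1.232537
p(0.32) ≈ 1.2325

1.2325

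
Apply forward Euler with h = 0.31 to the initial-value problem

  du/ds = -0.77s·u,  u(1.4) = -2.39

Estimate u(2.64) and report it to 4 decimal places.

-0.2164

Euler: u_{n+1} = u_n + h·f(s_n, u_n).
s=1.400000, u=-2.390000: f=2.576420 → u ← -2.390000 + 0.31·2.576420 = -1.591310
s=1.710000, u=-1.591310: f=2.095278 → u ← -1.591310 + 0.31·2.095278 = -0.941774
s=2.020000, u=-0.941774: f=1.464835 → u ← -0.941774 + 0.31·1.464835 = -0.487675
s=2.330000, u=-0.487675: f=0.874938 → u ← -0.487675 + 0.31·0.874938 = -0.216444
u(2.64) ≈ -0.2164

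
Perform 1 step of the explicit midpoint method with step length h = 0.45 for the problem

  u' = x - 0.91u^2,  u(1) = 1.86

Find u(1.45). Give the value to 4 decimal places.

Midpoint: k1 = f(x_n, u_n); k2 = f(x_n + h/2, u_n + (h/2)·k1); u_{n+1} = u_n + h·k2.
x=1.000000, u=1.860000:
  k1 = f(1.000000, 1.860000) = -2.148236
  k2 = f(1.225000, 1.376647) = -0.499593
  u ← 1.860000 + 0.45·(-0.499593) = 1.635183
u(1.45) ≈ 1.6352

1.6352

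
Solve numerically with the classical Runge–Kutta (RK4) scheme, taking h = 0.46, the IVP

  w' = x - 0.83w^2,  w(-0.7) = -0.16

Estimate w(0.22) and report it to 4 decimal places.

RK4: k1 = f(x_n, w_n); k2 = f(x_n + h/2, w_n + (h/2)·k1); k3 = f(x_n + h/2, w_n + (h/2)·k2); k4 = f(x_n + h, w_n + h·k3); w_{n+1} = w_n + (h/6)·(k1 + 2k2 + 2k3 + k4).
x=-0.700000, w=-0.160000:
  k1 = f(-0.700000, -0.160000) = -0.721248
  k2 = f(-0.470000, -0.325887) = -0.558148
  k3 = f(-0.470000, -0.288374) = -0.539022
  k4 = f(-0.240000, -0.407950) = -0.378131
  w ← -0.160000 + (0.46/6)·(k1 + 2k2 + 2k3 + k4) = -0.412519
x=-0.240000, w=-0.412519:
  k1 = f(-0.240000, -0.412519) = -0.381242
  k2 = f(-0.010000, -0.500204) = -0.217670
  k3 = f(-0.010000, -0.462583) = -0.187606
  k4 = f(0.220000, -0.498817) = 0.013481
  w ← -0.412519 + (0.46/6)·(k1 + 2k2 + 2k3 + k4) = -0.502856
w(0.22) ≈ -0.5029

-0.5029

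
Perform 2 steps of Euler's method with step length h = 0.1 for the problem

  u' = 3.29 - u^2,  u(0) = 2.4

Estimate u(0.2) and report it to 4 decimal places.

2.0185

Euler: u_{n+1} = u_n + h·f(x_n, u_n).
x=0.000000, u=2.400000: f=-2.470000 → u ← 2.400000 + 0.1·(-2.470000) = 2.153000
x=0.100000, u=2.153000: f=-1.345409 → u ← 2.153000 + 0.1·(-1.345409) = 2.018459
u(0.2) ≈ 2.0185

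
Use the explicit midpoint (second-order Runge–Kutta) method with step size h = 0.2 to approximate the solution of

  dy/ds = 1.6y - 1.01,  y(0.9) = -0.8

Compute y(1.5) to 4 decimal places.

Midpoint: k1 = f(s_n, y_n); k2 = f(s_n + h/2, y_n + (h/2)·k1); y_{n+1} = y_n + h·k2.
s=0.900000, y=-0.800000:
  k1 = f(0.900000, -0.800000) = -2.290000
  k2 = f(1.000000, -1.029000) = -2.656400
  y ← -0.800000 + 0.2·(-2.656400) = -1.331280
s=1.100000, y=-1.331280:
  k1 = f(1.100000, -1.331280) = -3.140048
  k2 = f(1.200000, -1.645285) = -3.642456
  y ← -1.331280 + 0.2·(-3.642456) = -2.059771
s=1.300000, y=-2.059771:
  k1 = f(1.300000, -2.059771) = -4.305634
  k2 = f(1.400000, -2.490335) = -4.994535
  y ← -2.059771 + 0.2·(-4.994535) = -3.058678
y(1.5) ≈ -3.0587

-3.0587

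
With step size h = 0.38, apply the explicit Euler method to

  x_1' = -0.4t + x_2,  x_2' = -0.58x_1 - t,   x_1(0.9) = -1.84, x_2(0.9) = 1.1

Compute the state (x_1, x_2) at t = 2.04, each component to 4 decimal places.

-1.1757, 0.6789

Euler on (x_1,x_2): x_1_{n+1} = x_1_n + h·x_1', x_2_{n+1} = x_2_n + h·x_2'.
0.900000: (-1.840000, 1.100000); f=(0.740000, 0.167200) → (-1.558800, 1.163536)
1.280000: (-1.558800, 1.163536); f=(0.651536, -0.375896) → (-1.311216, 1.020696)
1.660000: (-1.311216, 1.020696); f=(0.356696, -0.899495) → (-1.175672, 0.678888)
(x_1(2.04), x_2(2.04)) ≈ (-1.1757, 0.6789)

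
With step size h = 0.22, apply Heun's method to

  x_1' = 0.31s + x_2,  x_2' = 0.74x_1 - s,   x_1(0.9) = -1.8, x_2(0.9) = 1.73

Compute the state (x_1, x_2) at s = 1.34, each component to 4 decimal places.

Heun on (x_1,x_2): k1 = f(s_n, state_n); k2 = f(s_n + h, state_n + h·k1); state_{n+1} = state_n + (h/2)·(k1 + k2).
0.900000: (-1.800000, 1.730000)
  k1 = (2.009000, -2.232000)
  predictor → (-1.358020, 1.238960)
  k2 = (1.586160, -2.124935)
  → (-1.404532, 1.250737)
1.120000: (-1.404532, 1.250737)
  k1 = (1.597937, -2.159354)
  predictor → (-1.052986, 0.775679)
  k2 = (1.191079, -2.119210)
  → (-1.097741, 0.780095)
(x_1(1.34), x_2(1.34)) ≈ (-1.0977, 0.7801)

-1.0977, 0.7801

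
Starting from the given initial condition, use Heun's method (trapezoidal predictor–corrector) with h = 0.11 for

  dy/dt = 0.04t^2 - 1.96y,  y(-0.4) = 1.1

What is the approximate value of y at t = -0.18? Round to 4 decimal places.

0.7181

Heun: k1 = f(t_n, y_n); k2 = f(t_n + h, y_n + h·k1); y_{n+1} = y_n + (h/2)·(k1 + k2).
t=-0.400000, y=1.100000:
  k1 = f(-0.400000, 1.100000) = -2.149600
  k2 = f(-0.290000, 0.863544) = -1.689182
  y ← 1.100000 + (0.11/2)·(-2.149600 + (-1.689182)) = 0.888867
t=-0.290000, y=0.888867:
  k1 = f(-0.290000, 0.888867) = -1.738815
  k2 = f(-0.180000, 0.697597) = -1.365995
  y ← 0.888867 + (0.11/2)·(-1.738815 + (-1.365995)) = 0.718102
y(-0.18) ≈ 0.7181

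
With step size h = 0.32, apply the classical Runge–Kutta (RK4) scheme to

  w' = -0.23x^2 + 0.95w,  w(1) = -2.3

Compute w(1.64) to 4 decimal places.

RK4: k1 = f(x_n, w_n); k2 = f(x_n + h/2, w_n + (h/2)·k1); k3 = f(x_n + h/2, w_n + (h/2)·k2); k4 = f(x_n + h, w_n + h·k3); w_{n+1} = w_n + (h/6)·(k1 + 2k2 + 2k3 + k4).
x=1.000000, w=-2.300000:
  k1 = f(1.000000, -2.300000) = -2.415000
  k2 = f(1.160000, -2.686400) = -2.861568
  k3 = f(1.160000, -2.757851) = -2.929446
  k4 = f(1.320000, -3.237423) = -3.476304
  w ← -2.300000 + (0.32/6)·(k1 + 2k2 + 2k3 + k4) = -3.231911
x=1.320000, w=-3.231911:
  k1 = f(1.320000, -3.231911) = -3.471068
  k2 = f(1.480000, -3.787282) = -4.101710
  k3 = f(1.480000, -3.888185) = -4.197567
  k4 = f(1.640000, -4.575133) = -4.964984
  w ← -3.231911 + (0.32/6)·(k1 + 2k2 + 2k3 + k4) = -4.567090
w(1.64) ≈ -4.5671

-4.5671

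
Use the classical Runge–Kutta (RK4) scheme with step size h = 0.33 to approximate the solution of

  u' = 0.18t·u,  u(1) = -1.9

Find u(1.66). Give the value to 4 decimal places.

RK4: k1 = f(t_n, u_n); k2 = f(t_n + h/2, u_n + (h/2)·k1); k3 = f(t_n + h/2, u_n + (h/2)·k2); k4 = f(t_n + h, u_n + h·k3); u_{n+1} = u_n + (h/6)·(k1 + 2k2 + 2k3 + k4).
t=1.000000, u=-1.900000:
  k1 = f(1.000000, -1.900000) = -0.342000
  k2 = f(1.165000, -1.956430) = -0.410263
  k3 = f(1.165000, -1.967693) = -0.412625
  k4 = f(1.330000, -2.036166) = -0.487458
  u ← -1.900000 + (0.33/6)·(k1 + 2k2 + 2k3 + k4) = -2.036138
t=1.330000, u=-2.036138:
  k1 = f(1.330000, -2.036138) = -0.487451
  k2 = f(1.495000, -2.116567) = -0.569568
  k3 = f(1.495000, -2.130117) = -0.573214
  k4 = f(1.660000, -2.225299) = -0.664919
  u ← -2.036138 + (0.33/6)·(k1 + 2k2 + 2k3 + k4) = -2.225224
u(1.66) ≈ -2.2252

-2.2252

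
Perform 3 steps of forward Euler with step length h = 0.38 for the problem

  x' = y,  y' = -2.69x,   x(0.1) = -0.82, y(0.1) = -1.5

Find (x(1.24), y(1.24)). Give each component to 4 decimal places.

Euler on (x,y): x_{n+1} = x_n + h·x', y_{n+1} = y_n + h·y'.
0.100000: (-0.820000, -1.500000); f=(-1.500000, 2.205800) → (-1.390000, -0.661796)
0.480000: (-1.390000, -0.661796); f=(-0.661796, 3.739100) → (-1.641482, 0.759062)
0.860000: (-1.641482, 0.759062); f=(0.759062, 4.415588) → (-1.353039, 2.436985)
(x(1.24), y(1.24)) ≈ (-1.3530, 2.4370)

-1.3530, 2.4370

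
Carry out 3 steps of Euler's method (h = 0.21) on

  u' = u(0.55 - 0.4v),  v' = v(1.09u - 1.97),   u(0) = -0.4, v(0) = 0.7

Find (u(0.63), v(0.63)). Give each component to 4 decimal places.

-0.5057, 0.0816

Euler on (u,v): u_{n+1} = u_n + h·u', v_{n+1} = v_n + h·v'.
0.000000: (-0.400000, 0.700000); f=(-0.108000, -1.684200) → (-0.422680, 0.346318)
0.210000: (-0.422680, 0.346318); f=(-0.173921, -0.841803) → (-0.459203, 0.169539)
0.420000: (-0.459203, 0.169539); f=(-0.221421, -0.418853) → (-0.505702, 0.081580)
(u(0.63), v(0.63)) ≈ (-0.5057, 0.0816)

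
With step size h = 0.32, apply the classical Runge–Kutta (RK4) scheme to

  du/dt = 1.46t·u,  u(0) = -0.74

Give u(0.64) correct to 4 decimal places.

-0.9979

RK4: k1 = f(t_n, u_n); k2 = f(t_n + h/2, u_n + (h/2)·k1); k3 = f(t_n + h/2, u_n + (h/2)·k2); k4 = f(t_n + h, u_n + h·k3); u_{n+1} = u_n + (h/6)·(k1 + 2k2 + 2k3 + k4).
t=0.000000, u=-0.740000:
  k1 = f(0.000000, -0.740000) = 0.000000
  k2 = f(0.160000, -0.740000) = -0.172864
  k3 = f(0.160000, -0.767658) = -0.179325
  k4 = f(0.320000, -0.797384) = -0.372538
  u ← -0.740000 + (0.32/6)·(k1 + 2k2 + 2k3 + k4) = -0.797436
t=0.320000, u=-0.797436:
  k1 = f(0.320000, -0.797436) = -0.372562
  k2 = f(0.480000, -0.857045) = -0.600617
  k3 = f(0.480000, -0.893534) = -0.626189
  k4 = f(0.640000, -0.997816) = -0.932359
  u ← -0.797436 + (0.32/6)·(k1 + 2k2 + 2k3 + k4) = -0.997891
u(0.64) ≈ -0.9979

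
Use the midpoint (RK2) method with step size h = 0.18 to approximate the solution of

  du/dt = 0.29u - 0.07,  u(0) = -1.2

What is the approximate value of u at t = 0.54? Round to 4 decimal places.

-1.4442

Midpoint: k1 = f(t_n, u_n); k2 = f(t_n + h/2, u_n + (h/2)·k1); u_{n+1} = u_n + h·k2.
t=0.000000, u=-1.200000:
  k1 = f(0.000000, -1.200000) = -0.418000
  k2 = f(0.090000, -1.237620) = -0.428910
  u ← -1.200000 + 0.18·(-0.428910) = -1.277204
t=0.180000, u=-1.277204:
  k1 = f(0.180000, -1.277204) = -0.440389
  k2 = f(0.270000, -1.316839) = -0.451883
  u ← -1.277204 + 0.18·(-0.451883) = -1.358543
t=0.360000, u=-1.358543:
  k1 = f(0.360000, -1.358543) = -0.463977
  k2 = f(0.450000, -1.400301) = -0.476087
  u ← -1.358543 + 0.18·(-0.476087) = -1.444238
u(0.54) ≈ -1.4442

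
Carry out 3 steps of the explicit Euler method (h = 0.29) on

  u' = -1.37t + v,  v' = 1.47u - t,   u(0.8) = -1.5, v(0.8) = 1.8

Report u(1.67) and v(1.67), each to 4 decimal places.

Euler on (u,v): u_{n+1} = u_n + h·u', v_{n+1} = v_n + h·v'.
0.800000: (-1.500000, 1.800000); f=(0.704000, -3.005000) → (-1.295840, 0.928550)
1.090000: (-1.295840, 0.928550); f=(-0.564750, -2.994885) → (-1.459618, 0.060033)
1.380000: (-1.459618, 0.060033); f=(-1.830567, -3.525638) → (-1.990482, -0.962402)
(u(1.67), v(1.67)) ≈ (-1.9905, -0.9624)

-1.9905, -0.9624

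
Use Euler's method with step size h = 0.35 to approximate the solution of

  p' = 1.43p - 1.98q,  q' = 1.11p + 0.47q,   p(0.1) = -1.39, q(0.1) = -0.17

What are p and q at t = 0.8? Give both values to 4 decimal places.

Euler on (p,q): p_{n+1} = p_n + h·p', q_{n+1} = q_n + h·q'.
0.100000: (-1.390000, -0.170000); f=(-1.651100, -1.622800) → (-1.967885, -0.737980)
0.450000: (-1.967885, -0.737980); f=(-1.352875, -2.531203) → (-2.441391, -1.623901)
(p(0.8), q(0.8)) ≈ (-2.4414, -1.6239)

-2.4414, -1.6239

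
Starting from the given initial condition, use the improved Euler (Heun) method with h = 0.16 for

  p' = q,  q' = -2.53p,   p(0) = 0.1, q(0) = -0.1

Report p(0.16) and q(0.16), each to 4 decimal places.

0.0808, -0.1372

Heun on (p,q): k1 = f(t_n, state_n); k2 = f(t_n + h, state_n + h·k1); state_{n+1} = state_n + (h/2)·(k1 + k2).
0.000000: (0.100000, -0.100000)
  k1 = (-0.100000, -0.253000)
  predictor → (0.084000, -0.140480)
  k2 = (-0.140480, -0.212520)
  → (0.080762, -0.137242)
(p(0.16), q(0.16)) ≈ (0.0808, -0.1372)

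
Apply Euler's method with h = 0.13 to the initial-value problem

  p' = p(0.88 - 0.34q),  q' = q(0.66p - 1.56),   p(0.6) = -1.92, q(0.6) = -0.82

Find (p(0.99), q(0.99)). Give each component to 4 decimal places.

-2.8351, -0.1833

Euler on (p,q): p_{n+1} = p_n + h·p', q_{n+1} = q_n + h·q'.
0.600000: (-1.920000, -0.820000); f=(-2.224896, 2.318304) → (-2.209236, -0.518620)
0.730000: (-2.209236, -0.518620); f=(-2.333685, 1.565246) → (-2.512616, -0.315138)
0.860000: (-2.512616, -0.315138); f=(-2.480321, 1.014218) → (-2.835057, -0.183290)
(p(0.99), q(0.99)) ≈ (-2.8351, -0.1833)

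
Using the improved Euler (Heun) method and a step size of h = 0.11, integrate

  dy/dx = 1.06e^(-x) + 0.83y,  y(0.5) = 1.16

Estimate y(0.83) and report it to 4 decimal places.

1.7346

Heun: k1 = f(x_n, y_n); k2 = f(x_n + h, y_n + h·k1); y_{n+1} = y_n + (h/2)·(k1 + k2).
x=0.500000, y=1.160000:
  k1 = f(0.500000, 1.160000) = 1.605722
  k2 = f(0.610000, 1.336629) = 1.685354
  y ← 1.160000 + (0.11/2)·(1.605722 + 1.685354) = 1.341009
x=0.610000, y=1.341009:
  k1 = f(0.610000, 1.341009) = 1.688990
  k2 = f(0.720000, 1.526798) = 1.783200
  y ← 1.341009 + (0.11/2)·(1.688990 + 1.783200) = 1.531980
x=0.720000, y=1.531980:
  k1 = f(0.720000, 1.531980) = 1.787500
  k2 = f(0.830000, 1.728605) = 1.896954
  y ← 1.531980 + (0.11/2)·(1.787500 + 1.896954) = 1.734625
y(0.83) ≈ 1.7346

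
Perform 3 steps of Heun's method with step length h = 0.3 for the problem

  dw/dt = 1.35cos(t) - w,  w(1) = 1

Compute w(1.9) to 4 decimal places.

Heun: k1 = f(t_n, w_n); k2 = f(t_n + h, w_n + h·k1); w_{n+1} = w_n + (h/2)·(k1 + k2).
t=1.000000, w=1.000000:
  k1 = f(1.000000, 1.000000) = -0.270592
  k2 = f(1.300000, 0.918822) = -0.557699
  w ← 1.000000 + (0.3/2)·(-0.270592 + (-0.557699)) = 0.875756
t=1.300000, w=0.875756:
  k1 = f(1.300000, 0.875756) = -0.514633
  k2 = f(1.600000, 0.721366) = -0.760786
  w ← 0.875756 + (0.3/2)·(-0.514633 + (-0.760786)) = 0.684444
t=1.600000, w=0.684444:
  k1 = f(1.600000, 0.684444) = -0.723863
  k2 = f(1.900000, 0.467285) = -0.903726
  w ← 0.684444 + (0.3/2)·(-0.723863 + (-0.903726)) = 0.440305
w(1.9) ≈ 0.4403

0.4403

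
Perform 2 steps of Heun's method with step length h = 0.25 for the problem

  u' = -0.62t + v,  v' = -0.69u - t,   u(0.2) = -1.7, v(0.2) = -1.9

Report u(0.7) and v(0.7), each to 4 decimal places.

-2.6619, -1.3680

Heun on (u,v): k1 = f(t_n, state_n); k2 = f(t_n + h, state_n + h·k1); state_{n+1} = state_n + (h/2)·(k1 + k2).
0.200000: (-1.700000, -1.900000)
  k1 = (-2.024000, 0.973000)
  predictor → (-2.206000, -1.656750)
  k2 = (-1.935750, 1.072140)
  → (-2.194969, -1.644357)
0.450000: (-2.194969, -1.644357)
  k1 = (-1.923357, 1.064528)
  predictor → (-2.675808, -1.378225)
  k2 = (-1.812225, 1.146308)
  → (-2.661917, -1.368003)
(u(0.7), v(0.7)) ≈ (-2.6619, -1.3680)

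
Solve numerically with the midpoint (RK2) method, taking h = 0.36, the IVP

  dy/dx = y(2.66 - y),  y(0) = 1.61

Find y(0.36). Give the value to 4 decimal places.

2.1239

Midpoint: k1 = f(x_n, y_n); k2 = f(x_n + h/2, y_n + (h/2)·k1); y_{n+1} = y_n + h·k2.
x=0.000000, y=1.610000:
  k1 = f(0.000000, 1.610000) = 1.690500
  k2 = f(0.180000, 1.914290) = 1.427505
  y ← 1.610000 + 0.36·1.427505 = 2.123902
y(0.36) ≈ 2.1239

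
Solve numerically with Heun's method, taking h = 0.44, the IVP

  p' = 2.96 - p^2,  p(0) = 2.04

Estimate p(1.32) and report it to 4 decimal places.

1.8035

Heun: k1 = f(t_n, p_n); k2 = f(t_n + h, p_n + h·k1); p_{n+1} = p_n + (h/2)·(k1 + k2).
t=0.000000, p=2.040000:
  k1 = f(0.000000, 2.040000) = -1.201600
  k2 = f(0.440000, 1.511296) = 0.675984
  p ← 2.040000 + (0.44/2)·(-1.201600 + 0.675984) = 1.924365
t=0.440000, p=1.924365:
  k1 = f(0.440000, 1.924365) = -0.743179
  k2 = f(0.880000, 1.597366) = 0.408422
  p ← 1.924365 + (0.44/2)·(-0.743179 + 0.408422) = 1.850718
t=0.880000, p=1.850718:
  k1 = f(0.880000, 1.850718) = -0.465158
  k2 = f(1.320000, 1.646049) = 0.250523
  p ← 1.850718 + (0.44/2)·(-0.465158 + 0.250523) = 1.803499
p(1.32) ≈ 1.8035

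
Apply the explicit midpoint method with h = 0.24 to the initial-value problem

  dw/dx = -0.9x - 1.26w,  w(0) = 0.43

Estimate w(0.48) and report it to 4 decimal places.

Midpoint: k1 = f(x_n, w_n); k2 = f(x_n + h/2, w_n + (h/2)·k1); w_{n+1} = w_n + h·k2.
x=0.000000, w=0.430000:
  k1 = f(0.000000, 0.430000) = -0.541800
  k2 = f(0.120000, 0.364984) = -0.567880
  w ← 0.430000 + 0.24·(-0.567880) = 0.293709
x=0.240000, w=0.293709:
  k1 = f(0.240000, 0.293709) = -0.586073
  k2 = f(0.360000, 0.223380) = -0.605459
  w ← 0.293709 + 0.24·(-0.605459) = 0.148399
w(0.48) ≈ 0.1484

0.1484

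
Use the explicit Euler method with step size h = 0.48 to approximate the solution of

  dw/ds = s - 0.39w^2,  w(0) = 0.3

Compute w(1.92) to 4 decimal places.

1.4480

Euler: w_{n+1} = w_n + h·f(s_n, w_n).
s=0.000000, w=0.300000: f=-0.035100 → w ← 0.300000 + 0.48·(-0.035100) = 0.283152
s=0.480000, w=0.283152: f=0.448732 → w ← 0.283152 + 0.48·0.448732 = 0.498543
s=0.960000, w=0.498543: f=0.863067 → w ← 0.498543 + 0.48·0.863067 = 0.912816
s=1.440000, w=0.912816: f=1.115039 → w ← 0.912816 + 0.48·1.115039 = 1.448034
w(1.92) ≈ 1.4480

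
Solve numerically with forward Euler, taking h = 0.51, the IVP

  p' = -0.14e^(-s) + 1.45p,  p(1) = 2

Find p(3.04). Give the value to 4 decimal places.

18.1035

Euler: p_{n+1} = p_n + h·f(s_n, p_n).
s=1.000000, p=2.000000: f=2.848497 → p ← 2.000000 + 0.51·2.848497 = 3.452733
s=1.510000, p=3.452733: f=4.975536 → p ← 3.452733 + 0.51·4.975536 = 5.990257
s=2.020000, p=5.990257: f=8.667301 → p ← 5.990257 + 0.51·8.667301 = 10.410580
s=2.530000, p=10.410580: f=15.084189 → p ← 10.410580 + 0.51·15.084189 = 18.103516
p(3.04) ≈ 18.1035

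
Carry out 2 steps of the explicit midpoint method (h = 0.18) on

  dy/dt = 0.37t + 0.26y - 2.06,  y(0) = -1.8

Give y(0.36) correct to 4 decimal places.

-2.7291

Midpoint: k1 = f(t_n, y_n); k2 = f(t_n + h/2, y_n + (h/2)·k1); y_{n+1} = y_n + h·k2.
t=0.000000, y=-1.800000:
  k1 = f(0.000000, -1.800000) = -2.528000
  k2 = f(0.090000, -2.027520) = -2.553855
  y ← -1.800000 + 0.18·(-2.553855) = -2.259694
t=0.180000, y=-2.259694:
  k1 = f(0.180000, -2.259694) = -2.580920
  k2 = f(0.270000, -2.491977) = -2.608014
  y ← -2.259694 + 0.18·(-2.608014) = -2.729136
y(0.36) ≈ -2.7291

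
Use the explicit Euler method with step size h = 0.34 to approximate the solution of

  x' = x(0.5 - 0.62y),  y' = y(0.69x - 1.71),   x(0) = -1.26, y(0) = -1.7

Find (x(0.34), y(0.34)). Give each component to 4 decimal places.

Euler on (x,y): x_{n+1} = x_n + h·x', y_{n+1} = y_n + h·y'.
0.000000: (-1.260000, -1.700000); f=(-1.958040, 4.384980) → (-1.925734, -0.209107)
(x(0.34), y(0.34)) ≈ (-1.9257, -0.2091)

-1.9257, -0.2091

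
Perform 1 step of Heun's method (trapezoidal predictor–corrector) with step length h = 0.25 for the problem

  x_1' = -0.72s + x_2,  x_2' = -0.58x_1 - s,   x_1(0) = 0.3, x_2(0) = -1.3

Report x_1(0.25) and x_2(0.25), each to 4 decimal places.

-0.0529, -1.3512

Heun on (x_1,x_2): k1 = f(s_n, state_n); k2 = f(s_n + h, state_n + h·k1); state_{n+1} = state_n + (h/2)·(k1 + k2).
0.000000: (0.300000, -1.300000)
  k1 = (-1.300000, -0.174000)
  predictor → (-0.025000, -1.343500)
  k2 = (-1.523500, -0.235500)
  → (-0.052938, -1.351187)
(x_1(0.25), x_2(0.25)) ≈ (-0.0529, -1.3512)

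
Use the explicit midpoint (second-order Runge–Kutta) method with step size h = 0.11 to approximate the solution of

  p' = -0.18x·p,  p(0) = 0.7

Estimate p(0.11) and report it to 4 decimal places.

0.6992

Midpoint: k1 = f(x_n, p_n); k2 = f(x_n + h/2, p_n + (h/2)·k1); p_{n+1} = p_n + h·k2.
x=0.000000, p=0.700000:
  k1 = f(0.000000, 0.700000) = 0.000000
  k2 = f(0.055000, 0.700000) = -0.006930
  p ← 0.700000 + 0.11·(-0.006930) = 0.699238
p(0.11) ≈ 0.6992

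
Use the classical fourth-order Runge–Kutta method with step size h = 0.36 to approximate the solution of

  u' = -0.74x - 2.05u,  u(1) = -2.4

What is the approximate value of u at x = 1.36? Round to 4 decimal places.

RK4: k1 = f(x_n, u_n); k2 = f(x_n + h/2, u_n + (h/2)·k1); k3 = f(x_n + h/2, u_n + (h/2)·k2); k4 = f(x_n + h, u_n + h·k3); u_{n+1} = u_n + (h/6)·(k1 + 2k2 + 2k3 + k4).
x=1.000000, u=-2.400000:
  k1 = f(1.000000, -2.400000) = 4.180000
  k2 = f(1.180000, -1.647600) = 2.504380
  k3 = f(1.180000, -1.949212) = 3.122684
  k4 = f(1.360000, -1.275834) = 1.609059
  u ← -2.400000 + (0.36/6)·(k1 + 2k2 + 2k3 + k4) = -1.377409
u(1.36) ≈ -1.3774

-1.3774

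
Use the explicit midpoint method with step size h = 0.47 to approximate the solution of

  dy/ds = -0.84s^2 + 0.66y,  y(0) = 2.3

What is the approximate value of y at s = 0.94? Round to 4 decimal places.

Midpoint: k1 = f(s_n, y_n); k2 = f(s_n + h/2, y_n + (h/2)·k1); y_{n+1} = y_n + h·k2.
s=0.000000, y=2.300000:
  k1 = f(0.000000, 2.300000) = 1.518000
  k2 = f(0.235000, 2.656730) = 1.707053
  y ← 2.300000 + 0.47·1.707053 = 3.102315
s=0.470000, y=3.102315:
  k1 = f(0.470000, 3.102315) = 1.861972
  k2 = f(0.705000, 3.539878) = 1.918819
  y ← 3.102315 + 0.47·1.918819 = 4.004160
y(0.94) ≈ 4.0042

4.0042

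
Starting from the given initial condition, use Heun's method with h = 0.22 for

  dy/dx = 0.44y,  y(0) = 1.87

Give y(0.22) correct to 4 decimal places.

Heun: k1 = f(x_n, y_n); k2 = f(x_n + h, y_n + h·k1); y_{n+1} = y_n + (h/2)·(k1 + k2).
x=0.000000, y=1.870000:
  k1 = f(0.000000, 1.870000) = 0.822800
  k2 = f(0.220000, 2.051016) = 0.902447
  y ← 1.870000 + (0.22/2)·(0.822800 + 0.902447) = 2.059777
y(0.22) ≈ 2.0598

2.0598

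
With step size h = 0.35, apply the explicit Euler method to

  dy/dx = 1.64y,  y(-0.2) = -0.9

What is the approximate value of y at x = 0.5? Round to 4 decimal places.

-2.2297

Euler: y_{n+1} = y_n + h·f(x_n, y_n).
x=-0.200000, y=-0.900000: f=-1.476000 → y ← -0.900000 + 0.35·(-1.476000) = -1.416600
x=0.150000, y=-1.416600: f=-2.323224 → y ← -1.416600 + 0.35·(-2.323224) = -2.229728
y(0.5) ≈ -2.2297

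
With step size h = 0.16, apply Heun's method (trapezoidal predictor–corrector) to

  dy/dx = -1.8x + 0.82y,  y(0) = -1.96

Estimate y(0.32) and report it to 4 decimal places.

-2.6448

Heun: k1 = f(x_n, y_n); k2 = f(x_n + h, y_n + h·k1); y_{n+1} = y_n + (h/2)·(k1 + k2).
x=0.000000, y=-1.960000:
  k1 = f(0.000000, -1.960000) = -1.607200
  k2 = f(0.160000, -2.217152) = -2.106065
  y ← -1.960000 + (0.16/2)·(-1.607200 + (-2.106065)) = -2.257061
x=0.160000, y=-2.257061:
  k1 = f(0.160000, -2.257061) = -2.138790
  k2 = f(0.320000, -2.599268) = -2.707399
  y ← -2.257061 + (0.16/2)·(-2.138790 + (-2.707399)) = -2.644756
y(0.32) ≈ -2.6448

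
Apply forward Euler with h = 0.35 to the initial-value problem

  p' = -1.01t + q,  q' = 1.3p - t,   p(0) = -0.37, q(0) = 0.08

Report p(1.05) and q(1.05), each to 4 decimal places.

Euler on (p,q): p_{n+1} = p_n + h·p', q_{n+1} = q_n + h·q'.
0.000000: (-0.370000, 0.080000); f=(0.080000, -0.481000) → (-0.342000, -0.088350)
0.350000: (-0.342000, -0.088350); f=(-0.441850, -0.794600) → (-0.496647, -0.366460)
0.700000: (-0.496647, -0.366460); f=(-1.073460, -1.345642) → (-0.872358, -0.837435)
(p(1.05), q(1.05)) ≈ (-0.8724, -0.8374)

-0.8724, -0.8374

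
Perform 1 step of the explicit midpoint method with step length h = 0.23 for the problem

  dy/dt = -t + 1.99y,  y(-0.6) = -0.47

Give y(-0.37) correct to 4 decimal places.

-0.5912

Midpoint: k1 = f(t_n, y_n); k2 = f(t_n + h/2, y_n + (h/2)·k1); y_{n+1} = y_n + h·k2.
t=-0.600000, y=-0.470000:
  k1 = f(-0.600000, -0.470000) = -0.335300
  k2 = f(-0.485000, -0.508559) = -0.527033
  y ← -0.470000 + 0.23·(-0.527033) = -0.591218
y(-0.37) ≈ -0.5912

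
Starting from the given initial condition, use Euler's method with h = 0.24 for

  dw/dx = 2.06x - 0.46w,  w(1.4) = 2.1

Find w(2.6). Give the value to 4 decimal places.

5.0091

Euler: w_{n+1} = w_n + h·f(x_n, w_n).
x=1.400000, w=2.100000: f=1.918000 → w ← 2.100000 + 0.24·1.918000 = 2.560320
x=1.640000, w=2.560320: f=2.200653 → w ← 2.560320 + 0.24·2.200653 = 3.088477
x=1.880000, w=3.088477: f=2.452101 → w ← 3.088477 + 0.24·2.452101 = 3.676981
x=2.120000, w=3.676981: f=2.675789 → w ← 3.676981 + 0.24·2.675789 = 4.319170
x=2.360000, w=4.319170: f=2.874782 → w ← 4.319170 + 0.24·2.874782 = 5.009118
w(2.6) ≈ 5.0091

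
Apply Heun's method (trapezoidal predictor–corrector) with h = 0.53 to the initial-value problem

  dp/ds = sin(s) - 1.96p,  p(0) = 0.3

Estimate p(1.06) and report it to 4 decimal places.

Heun: k1 = f(s_n, p_n); k2 = f(s_n + h, p_n + h·k1); p_{n+1} = p_n + (h/2)·(k1 + k2).
s=0.000000, p=0.300000:
  k1 = f(0.000000, 0.300000) = -0.588000
  k2 = f(0.530000, -0.011640) = 0.528348
  p ← 0.300000 + (0.53/2)·(-0.588000 + 0.528348) = 0.284192
s=0.530000, p=0.284192:
  k1 = f(0.530000, 0.284192) = -0.051483
  k2 = f(1.060000, 0.256906) = 0.368820
  p ← 0.284192 + (0.53/2)·(-0.051483 + 0.368820) = 0.368286
p(1.06) ≈ 0.3683

0.3683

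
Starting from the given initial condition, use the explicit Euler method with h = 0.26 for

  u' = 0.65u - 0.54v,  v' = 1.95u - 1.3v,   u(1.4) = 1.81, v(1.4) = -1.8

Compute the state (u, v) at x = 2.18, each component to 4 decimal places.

3.1387, 2.0983

Euler on (u,v): u_{n+1} = u_n + h·u', v_{n+1} = v_n + h·v'.
1.400000: (1.810000, -1.800000); f=(2.148500, 5.869500) → (2.368610, -0.273930)
1.660000: (2.368610, -0.273930); f=(1.687519, 4.974899) → (2.807365, 1.019544)
1.920000: (2.807365, 1.019544); f=(1.274234, 4.148955) → (3.138666, 2.098272)
(u(2.18), v(2.18)) ≈ (3.1387, 2.0983)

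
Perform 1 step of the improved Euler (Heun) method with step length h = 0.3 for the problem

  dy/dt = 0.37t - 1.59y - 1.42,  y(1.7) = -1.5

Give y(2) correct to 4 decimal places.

-1.1192

Heun: k1 = f(t_n, y_n); k2 = f(t_n + h, y_n + h·k1); y_{n+1} = y_n + (h/2)·(k1 + k2).
t=1.700000, y=-1.500000:
  k1 = f(1.700000, -1.500000) = 1.594000
  k2 = f(2.000000, -1.021800) = 0.944662
  y ← -1.500000 + (0.3/2)·(1.594000 + 0.944662) = -1.119201
y(2) ≈ -1.1192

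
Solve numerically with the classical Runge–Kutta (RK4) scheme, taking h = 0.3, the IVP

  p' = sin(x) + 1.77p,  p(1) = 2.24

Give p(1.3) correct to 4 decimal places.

RK4: k1 = f(x_n, p_n); k2 = f(x_n + h/2, p_n + (h/2)·k1); k3 = f(x_n + h/2, p_n + (h/2)·k2); k4 = f(x_n + h, p_n + h·k3); p_{n+1} = p_n + (h/6)·(k1 + 2k2 + 2k3 + k4).
x=1.000000, p=2.240000:
  k1 = f(1.000000, 2.240000) = 4.806271
  k2 = f(1.150000, 2.960941) = 6.153629
  k3 = f(1.150000, 3.163044) = 6.511352
  k4 = f(1.300000, 4.193406) = 8.385886
  p ← 2.240000 + (0.3/6)·(k1 + 2k2 + 2k3 + k4) = 4.166106
p(1.3) ≈ 4.1661

4.1661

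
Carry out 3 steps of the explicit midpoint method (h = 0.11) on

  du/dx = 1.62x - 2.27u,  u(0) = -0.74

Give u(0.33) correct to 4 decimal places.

Midpoint: k1 = f(x_n, u_n); k2 = f(x_n + h/2, u_n + (h/2)·k1); u_{n+1} = u_n + h·k2.
x=0.000000, u=-0.740000:
  k1 = f(0.000000, -0.740000) = 1.679800
  k2 = f(0.055000, -0.647611) = 1.559177
  u ← -0.740000 + 0.11·1.559177 = -0.568491
x=0.110000, u=-0.568491:
  k1 = f(0.110000, -0.568491) = 1.468674
  k2 = f(0.165000, -0.487713) = 1.374410
  u ← -0.568491 + 0.11·1.374410 = -0.417305
x=0.220000, u=-0.417305:
  k1 = f(0.220000, -0.417305) = 1.303683
  k2 = f(0.275000, -0.345603) = 1.230019
  u ← -0.417305 + 0.11·1.230019 = -0.282003
u(0.33) ≈ -0.2820

-0.2820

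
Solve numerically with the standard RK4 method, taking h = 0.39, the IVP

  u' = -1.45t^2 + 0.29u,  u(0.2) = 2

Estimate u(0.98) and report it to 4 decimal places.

RK4: k1 = f(t_n, u_n); k2 = f(t_n + h/2, u_n + (h/2)·k1); k3 = f(t_n + h/2, u_n + (h/2)·k2); k4 = f(t_n + h, u_n + h·k3); u_{n+1} = u_n + (h/6)·(k1 + 2k2 + 2k3 + k4).
t=0.200000, u=2.000000:
  k1 = f(0.200000, 2.000000) = 0.522000
  k2 = f(0.395000, 2.101790) = 0.383283
  k3 = f(0.395000, 2.074740) = 0.375438
  k4 = f(0.590000, 2.146421) = 0.117717
  u ← 2.000000 + (0.39/6)·(k1 + 2k2 + 2k3 + k4) = 2.140215
t=0.590000, u=2.140215:
  k1 = f(0.590000, 2.140215) = 0.115917
  k2 = f(0.785000, 2.162819) = -0.266309
  k3 = f(0.785000, 2.088285) = -0.287924
  k4 = f(0.980000, 2.027925) = -0.804482
  u ← 2.140215 + (0.39/6)·(k1 + 2k2 + 2k3 + k4) = 2.023409
u(0.98) ≈ 2.0234

2.0234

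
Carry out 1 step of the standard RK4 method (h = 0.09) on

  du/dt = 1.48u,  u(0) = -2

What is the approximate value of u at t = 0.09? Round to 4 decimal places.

-2.2850

RK4: k1 = f(t_n, u_n); k2 = f(t_n + h/2, u_n + (h/2)·k1); k3 = f(t_n + h/2, u_n + (h/2)·k2); k4 = f(t_n + h, u_n + h·k3); u_{n+1} = u_n + (h/6)·(k1 + 2k2 + 2k3 + k4).
t=0.000000, u=-2.000000:
  k1 = f(0.000000, -2.000000) = -2.960000
  k2 = f(0.045000, -2.133200) = -3.157136
  k3 = f(0.045000, -2.142071) = -3.170265
  k4 = f(0.090000, -2.285324) = -3.382279
  u ← -2.000000 + (0.09/6)·(k1 + 2k2 + 2k3 + k4) = -2.284956
u(0.09) ≈ -2.2850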